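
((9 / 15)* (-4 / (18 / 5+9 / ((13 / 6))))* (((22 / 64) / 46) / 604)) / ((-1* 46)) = 143 / 1717718016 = 0.00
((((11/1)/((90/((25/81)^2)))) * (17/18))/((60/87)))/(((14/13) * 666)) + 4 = 317131739051/79282494144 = 4.00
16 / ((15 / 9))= 48 / 5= 9.60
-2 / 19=-0.11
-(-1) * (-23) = -23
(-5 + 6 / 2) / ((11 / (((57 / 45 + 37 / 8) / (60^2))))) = -707 / 2376000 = -0.00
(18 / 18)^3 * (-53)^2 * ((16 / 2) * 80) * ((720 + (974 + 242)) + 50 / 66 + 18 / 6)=3487218579.39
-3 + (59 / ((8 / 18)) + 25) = 619 / 4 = 154.75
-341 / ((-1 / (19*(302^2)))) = 590910716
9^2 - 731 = -650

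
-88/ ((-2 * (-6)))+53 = 137/ 3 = 45.67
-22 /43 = -0.51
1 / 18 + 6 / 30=23 / 90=0.26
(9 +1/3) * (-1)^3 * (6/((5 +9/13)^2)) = -2366/1369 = -1.73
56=56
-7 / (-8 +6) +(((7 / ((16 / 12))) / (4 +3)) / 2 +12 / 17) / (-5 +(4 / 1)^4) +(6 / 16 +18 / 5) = 159571 / 21335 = 7.48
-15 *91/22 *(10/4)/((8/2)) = -6825/176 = -38.78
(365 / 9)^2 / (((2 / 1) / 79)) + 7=10525909 / 162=64974.75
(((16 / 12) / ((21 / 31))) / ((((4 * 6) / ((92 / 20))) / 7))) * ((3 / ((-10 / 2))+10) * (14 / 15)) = 234577 / 10125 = 23.17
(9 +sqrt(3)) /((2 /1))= sqrt(3) /2 +9 /2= 5.37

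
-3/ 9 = -1/ 3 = -0.33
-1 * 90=-90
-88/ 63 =-1.40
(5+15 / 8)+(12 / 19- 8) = -75 / 152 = -0.49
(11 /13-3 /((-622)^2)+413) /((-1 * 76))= -2081435881 /382241392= -5.45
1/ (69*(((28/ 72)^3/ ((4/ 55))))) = 7776/ 433895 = 0.02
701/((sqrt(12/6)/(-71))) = -35193.41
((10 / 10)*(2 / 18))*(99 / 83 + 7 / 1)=680 / 747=0.91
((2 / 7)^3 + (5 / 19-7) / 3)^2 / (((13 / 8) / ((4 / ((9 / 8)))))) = 483258548224 / 44722267317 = 10.81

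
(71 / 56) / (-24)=-71 / 1344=-0.05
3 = 3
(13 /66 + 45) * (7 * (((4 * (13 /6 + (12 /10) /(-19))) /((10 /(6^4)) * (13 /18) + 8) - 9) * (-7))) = 180821172441 /10271470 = 17604.22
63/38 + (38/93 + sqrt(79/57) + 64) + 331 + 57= sqrt(4503)/57 + 1604671/3534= 455.24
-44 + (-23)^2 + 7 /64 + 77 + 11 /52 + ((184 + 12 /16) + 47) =660667 /832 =794.07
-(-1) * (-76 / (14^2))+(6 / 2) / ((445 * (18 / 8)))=-25169 / 65415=-0.38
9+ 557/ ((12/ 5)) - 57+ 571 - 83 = 8065/ 12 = 672.08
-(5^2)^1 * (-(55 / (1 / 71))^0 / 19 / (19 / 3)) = 75 / 361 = 0.21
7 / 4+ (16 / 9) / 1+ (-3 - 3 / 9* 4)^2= 803 / 36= 22.31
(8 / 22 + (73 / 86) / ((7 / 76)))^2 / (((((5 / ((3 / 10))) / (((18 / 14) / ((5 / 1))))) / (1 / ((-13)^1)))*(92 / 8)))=-0.01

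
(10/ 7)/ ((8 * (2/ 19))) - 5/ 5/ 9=799/ 504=1.59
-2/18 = -1/9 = -0.11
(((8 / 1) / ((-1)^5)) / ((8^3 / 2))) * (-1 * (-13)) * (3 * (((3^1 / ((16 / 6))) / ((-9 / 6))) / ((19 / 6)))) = 351 / 1216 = 0.29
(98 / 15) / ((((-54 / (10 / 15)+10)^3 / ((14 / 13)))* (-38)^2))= -343 / 25195144845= -0.00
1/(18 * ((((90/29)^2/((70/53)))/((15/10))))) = 5887/515160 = 0.01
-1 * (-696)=696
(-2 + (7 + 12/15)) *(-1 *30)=-174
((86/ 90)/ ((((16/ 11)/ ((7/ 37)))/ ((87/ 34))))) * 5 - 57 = -3345869/ 60384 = -55.41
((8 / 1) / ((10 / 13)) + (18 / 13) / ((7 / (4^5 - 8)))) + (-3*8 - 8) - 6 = 173.37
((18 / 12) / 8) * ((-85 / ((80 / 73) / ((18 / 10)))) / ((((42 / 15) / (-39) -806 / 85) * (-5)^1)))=-22215141 / 40540160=-0.55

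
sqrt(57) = 7.55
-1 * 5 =-5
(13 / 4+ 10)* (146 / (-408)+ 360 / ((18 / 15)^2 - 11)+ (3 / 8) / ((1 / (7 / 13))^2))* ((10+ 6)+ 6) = -364184535649 / 32959056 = -11049.60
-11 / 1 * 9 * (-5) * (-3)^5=-120285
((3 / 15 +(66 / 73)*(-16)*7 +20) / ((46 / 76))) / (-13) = 1124306 / 109135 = 10.30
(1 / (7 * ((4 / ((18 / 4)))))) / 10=9 / 560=0.02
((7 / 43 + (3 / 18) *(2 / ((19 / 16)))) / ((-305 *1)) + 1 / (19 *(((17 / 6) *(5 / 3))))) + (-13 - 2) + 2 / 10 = -37592335 / 2541687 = -14.79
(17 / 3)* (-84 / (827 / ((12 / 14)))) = -408 / 827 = -0.49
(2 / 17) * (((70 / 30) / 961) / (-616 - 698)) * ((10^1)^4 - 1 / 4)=-93331 / 42933636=-0.00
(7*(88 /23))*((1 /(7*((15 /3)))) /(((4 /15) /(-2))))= -132 /23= -5.74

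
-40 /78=-0.51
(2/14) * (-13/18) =-13/126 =-0.10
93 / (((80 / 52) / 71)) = 85839 / 20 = 4291.95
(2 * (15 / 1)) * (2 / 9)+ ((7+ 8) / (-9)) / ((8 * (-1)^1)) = 55 / 8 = 6.88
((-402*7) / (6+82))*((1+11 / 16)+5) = -150549 / 704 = -213.85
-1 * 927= -927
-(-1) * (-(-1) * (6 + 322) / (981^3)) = 328 / 944076141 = 0.00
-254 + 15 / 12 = -1011 / 4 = -252.75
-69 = -69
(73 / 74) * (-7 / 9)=-511 / 666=-0.77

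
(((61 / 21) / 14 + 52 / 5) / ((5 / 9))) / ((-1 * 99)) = -15593 / 80850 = -0.19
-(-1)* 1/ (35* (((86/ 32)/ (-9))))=-144/ 1505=-0.10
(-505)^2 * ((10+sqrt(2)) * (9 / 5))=459045 * sqrt(2)+4590450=5239637.66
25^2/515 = 125/103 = 1.21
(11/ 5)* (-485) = -1067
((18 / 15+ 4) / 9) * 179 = 4654 / 45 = 103.42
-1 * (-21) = 21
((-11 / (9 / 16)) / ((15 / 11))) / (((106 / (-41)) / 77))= 3055976 / 7155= 427.11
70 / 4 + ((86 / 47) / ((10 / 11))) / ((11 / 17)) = 9687 / 470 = 20.61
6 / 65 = 0.09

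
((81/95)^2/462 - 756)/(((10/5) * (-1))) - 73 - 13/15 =2536191719/8339100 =304.13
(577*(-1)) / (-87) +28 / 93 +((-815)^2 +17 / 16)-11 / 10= 47771557943 / 71920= 664231.90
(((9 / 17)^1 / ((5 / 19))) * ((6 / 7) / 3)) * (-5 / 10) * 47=-8037 / 595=-13.51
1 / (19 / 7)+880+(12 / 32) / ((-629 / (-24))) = 10521454 / 11951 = 880.38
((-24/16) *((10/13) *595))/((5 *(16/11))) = -94.40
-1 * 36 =-36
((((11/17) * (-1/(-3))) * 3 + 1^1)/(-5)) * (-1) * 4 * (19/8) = 266/85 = 3.13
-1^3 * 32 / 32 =-1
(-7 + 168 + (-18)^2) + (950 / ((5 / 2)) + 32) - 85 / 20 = 3571 / 4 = 892.75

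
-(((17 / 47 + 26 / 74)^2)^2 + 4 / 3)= -1.59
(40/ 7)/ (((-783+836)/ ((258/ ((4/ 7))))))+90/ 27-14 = 6044/ 159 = 38.01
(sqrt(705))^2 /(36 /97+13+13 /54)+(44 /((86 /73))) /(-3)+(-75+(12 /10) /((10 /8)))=-169747043 /4892325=-34.70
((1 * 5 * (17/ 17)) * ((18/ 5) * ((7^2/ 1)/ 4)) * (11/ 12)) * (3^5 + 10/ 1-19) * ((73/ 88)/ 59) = 1255527/ 1888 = 665.00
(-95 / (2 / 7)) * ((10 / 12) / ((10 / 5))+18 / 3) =-51205 / 24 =-2133.54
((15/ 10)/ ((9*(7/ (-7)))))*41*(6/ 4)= -10.25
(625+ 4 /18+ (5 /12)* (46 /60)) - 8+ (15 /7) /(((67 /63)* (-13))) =12905851 /20904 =617.39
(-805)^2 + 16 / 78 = 25272983 / 39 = 648025.21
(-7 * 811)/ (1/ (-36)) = 204372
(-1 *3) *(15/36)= -5/4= -1.25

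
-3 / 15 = -1 / 5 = -0.20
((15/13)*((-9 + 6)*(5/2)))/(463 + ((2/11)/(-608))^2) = -1258012800/67306480397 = -0.02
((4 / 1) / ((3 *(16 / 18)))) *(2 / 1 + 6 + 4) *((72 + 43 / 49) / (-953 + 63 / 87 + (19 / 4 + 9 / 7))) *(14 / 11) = -1.76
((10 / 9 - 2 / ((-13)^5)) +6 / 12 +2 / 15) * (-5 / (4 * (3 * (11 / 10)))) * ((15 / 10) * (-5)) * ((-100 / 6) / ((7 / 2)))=-36433238125 / 1543836294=-23.60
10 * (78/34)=390/17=22.94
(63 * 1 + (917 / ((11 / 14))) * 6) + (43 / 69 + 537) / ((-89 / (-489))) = 225608015 / 22517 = 10019.45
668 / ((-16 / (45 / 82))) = -7515 / 328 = -22.91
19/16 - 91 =-1437/16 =-89.81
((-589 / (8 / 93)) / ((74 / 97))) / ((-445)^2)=-0.05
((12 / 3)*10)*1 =40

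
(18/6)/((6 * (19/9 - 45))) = -9/772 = -0.01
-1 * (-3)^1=3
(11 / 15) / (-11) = -1 / 15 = -0.07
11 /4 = 2.75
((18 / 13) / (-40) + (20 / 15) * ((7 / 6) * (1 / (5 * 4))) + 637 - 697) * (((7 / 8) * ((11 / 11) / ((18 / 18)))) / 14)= -140299 / 37440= -3.75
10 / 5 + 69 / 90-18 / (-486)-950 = -947.20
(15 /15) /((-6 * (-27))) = 1 /162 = 0.01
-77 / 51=-1.51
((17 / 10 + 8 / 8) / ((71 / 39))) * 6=3159 / 355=8.90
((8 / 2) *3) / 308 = 0.04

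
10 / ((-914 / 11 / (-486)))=26730 / 457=58.49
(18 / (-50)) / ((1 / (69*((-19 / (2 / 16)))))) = 94392 / 25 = 3775.68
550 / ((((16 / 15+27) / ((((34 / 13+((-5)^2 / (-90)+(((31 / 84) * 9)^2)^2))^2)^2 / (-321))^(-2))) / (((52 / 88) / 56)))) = 6417125823124928054057553939638199733945968522644178166352474800128000 / 16878131826623495210399753115640199843192349088874458814266377098537438392746457861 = 0.00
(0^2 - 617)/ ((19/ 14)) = -8638/ 19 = -454.63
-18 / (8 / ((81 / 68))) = -729 / 272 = -2.68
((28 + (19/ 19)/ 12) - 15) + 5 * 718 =43237/ 12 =3603.08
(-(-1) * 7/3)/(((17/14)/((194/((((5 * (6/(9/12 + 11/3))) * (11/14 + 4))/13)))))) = 22923719/153765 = 149.08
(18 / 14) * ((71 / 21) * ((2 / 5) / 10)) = 213 / 1225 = 0.17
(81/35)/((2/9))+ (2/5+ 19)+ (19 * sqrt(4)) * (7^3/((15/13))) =2378449/210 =11325.95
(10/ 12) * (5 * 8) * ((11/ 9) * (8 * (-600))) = -1760000/ 9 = -195555.56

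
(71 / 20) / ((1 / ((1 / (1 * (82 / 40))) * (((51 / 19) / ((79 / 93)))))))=336753 / 61541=5.47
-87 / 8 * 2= -21.75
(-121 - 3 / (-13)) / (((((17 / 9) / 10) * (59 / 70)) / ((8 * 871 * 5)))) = -26507880000 / 1003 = -26428594.22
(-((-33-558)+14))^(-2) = 1 / 332929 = 0.00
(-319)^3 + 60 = -32461699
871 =871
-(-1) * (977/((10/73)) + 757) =78891/10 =7889.10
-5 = -5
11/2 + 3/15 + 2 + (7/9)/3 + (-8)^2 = 19429/270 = 71.96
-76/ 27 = -2.81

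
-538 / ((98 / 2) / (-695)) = 373910 / 49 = 7630.82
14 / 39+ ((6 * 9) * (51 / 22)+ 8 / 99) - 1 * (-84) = 269783 / 1287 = 209.62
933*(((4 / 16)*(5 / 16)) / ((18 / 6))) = 1555 / 64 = 24.30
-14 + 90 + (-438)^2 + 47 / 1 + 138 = 192105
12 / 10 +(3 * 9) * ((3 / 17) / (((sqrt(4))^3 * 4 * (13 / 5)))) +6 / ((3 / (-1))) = -26263 / 35360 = -0.74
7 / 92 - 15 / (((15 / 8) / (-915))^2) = -328638713 / 92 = -3572159.92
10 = 10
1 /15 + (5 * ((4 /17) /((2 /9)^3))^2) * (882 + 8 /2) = 2036577.60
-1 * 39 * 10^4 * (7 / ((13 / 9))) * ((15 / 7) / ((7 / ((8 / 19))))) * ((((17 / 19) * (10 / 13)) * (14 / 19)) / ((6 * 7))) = -1836000000 / 624169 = -2941.51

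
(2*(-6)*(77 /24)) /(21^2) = -11 /126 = -0.09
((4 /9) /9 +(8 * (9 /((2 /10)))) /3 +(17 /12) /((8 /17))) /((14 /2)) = 318971 /18144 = 17.58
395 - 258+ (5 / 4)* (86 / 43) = 279 / 2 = 139.50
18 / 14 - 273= -1902 / 7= -271.71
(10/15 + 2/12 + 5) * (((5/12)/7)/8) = 25/576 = 0.04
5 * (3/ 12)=5/ 4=1.25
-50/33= -1.52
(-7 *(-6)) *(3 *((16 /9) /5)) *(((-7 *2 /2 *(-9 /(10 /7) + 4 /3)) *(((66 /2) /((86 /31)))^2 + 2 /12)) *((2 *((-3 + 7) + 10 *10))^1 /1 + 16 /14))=1279905417952 /27735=46147662.45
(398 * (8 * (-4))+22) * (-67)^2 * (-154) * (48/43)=421884695232/43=9811271982.14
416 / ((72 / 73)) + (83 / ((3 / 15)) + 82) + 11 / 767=918.79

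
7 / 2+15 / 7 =79 / 14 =5.64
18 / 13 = 1.38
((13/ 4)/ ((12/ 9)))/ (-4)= -39/ 64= -0.61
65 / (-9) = -65 / 9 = -7.22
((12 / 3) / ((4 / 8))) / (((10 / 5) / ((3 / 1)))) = 12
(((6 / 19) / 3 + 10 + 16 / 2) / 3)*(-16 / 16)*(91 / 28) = -1118 / 57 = -19.61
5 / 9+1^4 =14 / 9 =1.56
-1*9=-9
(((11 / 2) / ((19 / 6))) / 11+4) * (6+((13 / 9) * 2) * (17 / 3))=93.01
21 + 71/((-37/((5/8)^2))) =47953/2368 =20.25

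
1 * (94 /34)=47 /17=2.76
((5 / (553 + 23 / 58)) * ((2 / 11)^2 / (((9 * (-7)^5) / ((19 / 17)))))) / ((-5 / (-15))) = -22040 / 3328972355709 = -0.00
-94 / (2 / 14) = -658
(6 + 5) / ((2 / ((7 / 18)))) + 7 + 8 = 617 / 36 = 17.14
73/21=3.48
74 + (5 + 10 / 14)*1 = 558 / 7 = 79.71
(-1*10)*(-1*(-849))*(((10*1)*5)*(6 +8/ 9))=-8773000/ 3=-2924333.33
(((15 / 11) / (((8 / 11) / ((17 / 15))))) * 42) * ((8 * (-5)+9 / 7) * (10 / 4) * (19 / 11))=-1312995 / 88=-14920.40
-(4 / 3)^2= -16 / 9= -1.78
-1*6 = -6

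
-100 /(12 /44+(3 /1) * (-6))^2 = -484 /1521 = -0.32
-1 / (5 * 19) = -1 / 95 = -0.01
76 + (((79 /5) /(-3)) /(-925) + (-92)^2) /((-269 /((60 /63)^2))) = 3124761956 /65839095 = 47.46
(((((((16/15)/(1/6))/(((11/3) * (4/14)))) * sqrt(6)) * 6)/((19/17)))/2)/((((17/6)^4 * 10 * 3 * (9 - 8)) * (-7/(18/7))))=-559872 * sqrt(6)/179692975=-0.01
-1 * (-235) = 235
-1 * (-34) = 34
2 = 2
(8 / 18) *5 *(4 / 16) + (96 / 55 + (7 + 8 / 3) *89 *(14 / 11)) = 1097.27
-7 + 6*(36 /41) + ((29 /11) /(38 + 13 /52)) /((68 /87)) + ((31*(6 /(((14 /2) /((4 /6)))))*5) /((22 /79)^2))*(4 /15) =3040089258 /10036103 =302.92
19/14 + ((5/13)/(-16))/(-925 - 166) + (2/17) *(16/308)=404959561/297048752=1.36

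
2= 2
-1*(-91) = 91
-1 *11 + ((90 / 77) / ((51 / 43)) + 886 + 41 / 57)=65413574 / 74613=876.70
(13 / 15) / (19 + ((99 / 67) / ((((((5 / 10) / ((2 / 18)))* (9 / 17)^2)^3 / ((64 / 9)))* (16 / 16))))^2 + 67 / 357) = 347443214403736782266481 / 18688125359606309575472830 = 0.02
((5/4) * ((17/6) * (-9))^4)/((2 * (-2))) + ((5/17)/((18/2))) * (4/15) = -15526135271/117504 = -132132.82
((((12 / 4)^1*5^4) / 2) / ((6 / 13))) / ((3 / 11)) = 89375 / 12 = 7447.92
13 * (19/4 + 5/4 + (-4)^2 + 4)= 338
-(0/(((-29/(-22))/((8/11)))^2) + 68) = -68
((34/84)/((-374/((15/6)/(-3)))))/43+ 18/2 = 2145533/238392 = 9.00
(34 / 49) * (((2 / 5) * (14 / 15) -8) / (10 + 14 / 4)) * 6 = -77792 / 33075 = -2.35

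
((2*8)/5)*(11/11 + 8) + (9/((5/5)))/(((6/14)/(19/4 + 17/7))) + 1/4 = 899/5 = 179.80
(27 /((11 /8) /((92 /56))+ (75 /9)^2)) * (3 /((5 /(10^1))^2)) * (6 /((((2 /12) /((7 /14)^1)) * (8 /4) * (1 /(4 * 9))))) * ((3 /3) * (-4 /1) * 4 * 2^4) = -22251552768 /58193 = -382375.08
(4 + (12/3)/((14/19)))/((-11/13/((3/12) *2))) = -39/7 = -5.57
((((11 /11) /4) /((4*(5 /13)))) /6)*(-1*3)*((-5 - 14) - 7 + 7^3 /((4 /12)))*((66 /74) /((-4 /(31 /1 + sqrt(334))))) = 430287*sqrt(334) /23680 + 13338897 /23680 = 895.38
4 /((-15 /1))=-4 /15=-0.27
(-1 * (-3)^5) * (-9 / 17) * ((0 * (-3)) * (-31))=0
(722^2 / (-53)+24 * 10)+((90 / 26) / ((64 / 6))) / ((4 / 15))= -846143171 / 88192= -9594.33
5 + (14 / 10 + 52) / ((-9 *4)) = 211 / 60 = 3.52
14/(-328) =-7/164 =-0.04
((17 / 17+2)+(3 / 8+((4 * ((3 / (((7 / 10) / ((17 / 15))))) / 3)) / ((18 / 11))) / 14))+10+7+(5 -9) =176305 / 10584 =16.66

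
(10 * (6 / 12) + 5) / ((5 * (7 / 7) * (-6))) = -1 / 3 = -0.33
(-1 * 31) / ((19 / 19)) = -31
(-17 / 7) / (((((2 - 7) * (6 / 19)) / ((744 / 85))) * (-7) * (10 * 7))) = -1178 / 42875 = -0.03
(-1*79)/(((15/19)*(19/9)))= -237/5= -47.40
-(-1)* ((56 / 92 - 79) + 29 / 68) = -121937 / 1564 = -77.96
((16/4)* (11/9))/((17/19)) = 836/153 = 5.46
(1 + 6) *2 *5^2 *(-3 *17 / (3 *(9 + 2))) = -5950 / 11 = -540.91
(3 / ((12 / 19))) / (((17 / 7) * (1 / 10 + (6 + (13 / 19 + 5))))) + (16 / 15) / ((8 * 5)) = 1099877 / 5709450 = 0.19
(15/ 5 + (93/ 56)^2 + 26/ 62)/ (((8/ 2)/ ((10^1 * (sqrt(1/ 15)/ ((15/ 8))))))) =120107 * sqrt(15)/ 218736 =2.13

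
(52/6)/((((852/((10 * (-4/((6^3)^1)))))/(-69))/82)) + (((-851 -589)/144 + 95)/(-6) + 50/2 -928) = -10426661/11502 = -906.51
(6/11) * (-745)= -406.36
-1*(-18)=18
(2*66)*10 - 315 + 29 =1034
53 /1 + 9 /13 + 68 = 121.69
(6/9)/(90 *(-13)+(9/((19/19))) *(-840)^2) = 1/9523845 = 0.00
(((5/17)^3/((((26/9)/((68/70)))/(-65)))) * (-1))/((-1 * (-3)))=375/2023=0.19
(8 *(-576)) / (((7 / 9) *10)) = -20736 / 35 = -592.46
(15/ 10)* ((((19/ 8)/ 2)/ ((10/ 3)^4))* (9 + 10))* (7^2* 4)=4298427/ 80000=53.73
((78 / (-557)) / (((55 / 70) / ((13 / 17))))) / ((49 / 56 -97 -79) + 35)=113568 / 116762239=0.00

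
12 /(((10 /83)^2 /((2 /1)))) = 41334 /25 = 1653.36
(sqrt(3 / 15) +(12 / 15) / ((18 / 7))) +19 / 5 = sqrt(5) / 5 +37 / 9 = 4.56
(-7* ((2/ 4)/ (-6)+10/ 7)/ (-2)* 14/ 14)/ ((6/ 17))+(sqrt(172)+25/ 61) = 2* sqrt(43)+120781/ 8784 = 26.86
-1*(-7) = 7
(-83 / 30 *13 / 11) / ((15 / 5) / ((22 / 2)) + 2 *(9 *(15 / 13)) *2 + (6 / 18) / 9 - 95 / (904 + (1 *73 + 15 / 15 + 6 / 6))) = -11235627 / 143469190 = -0.08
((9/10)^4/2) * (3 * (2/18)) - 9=-177813/20000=-8.89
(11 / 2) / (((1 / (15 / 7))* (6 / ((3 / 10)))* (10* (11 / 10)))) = 3 / 56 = 0.05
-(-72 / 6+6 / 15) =58 / 5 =11.60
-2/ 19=-0.11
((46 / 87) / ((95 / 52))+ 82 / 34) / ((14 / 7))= 379529 / 281010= 1.35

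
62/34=31/17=1.82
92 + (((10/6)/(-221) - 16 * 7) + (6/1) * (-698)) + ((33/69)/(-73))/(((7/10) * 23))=-754165483901/179221497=-4208.01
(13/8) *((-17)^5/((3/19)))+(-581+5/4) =-350718593/24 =-14613274.71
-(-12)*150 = 1800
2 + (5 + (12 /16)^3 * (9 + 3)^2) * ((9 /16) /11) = 5.36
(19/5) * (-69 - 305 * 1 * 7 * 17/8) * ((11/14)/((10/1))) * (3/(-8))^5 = 1871348589/183500800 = 10.20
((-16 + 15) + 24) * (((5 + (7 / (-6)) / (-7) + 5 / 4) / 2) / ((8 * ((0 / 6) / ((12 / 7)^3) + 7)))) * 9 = 759 / 64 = 11.86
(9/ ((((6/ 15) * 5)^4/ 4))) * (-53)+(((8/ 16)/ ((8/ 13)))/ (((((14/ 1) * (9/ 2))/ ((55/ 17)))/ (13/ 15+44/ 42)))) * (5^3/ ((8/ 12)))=-8338559/ 79968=-104.27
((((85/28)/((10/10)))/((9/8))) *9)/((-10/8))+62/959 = -18570/959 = -19.36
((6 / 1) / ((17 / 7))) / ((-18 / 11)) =-1.51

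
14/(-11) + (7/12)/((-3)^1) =-581/396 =-1.47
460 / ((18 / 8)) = 1840 / 9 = 204.44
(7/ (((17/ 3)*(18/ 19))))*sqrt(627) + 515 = 133*sqrt(627)/ 102 + 515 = 547.65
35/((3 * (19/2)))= 70/57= 1.23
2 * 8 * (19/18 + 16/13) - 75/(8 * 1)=27.21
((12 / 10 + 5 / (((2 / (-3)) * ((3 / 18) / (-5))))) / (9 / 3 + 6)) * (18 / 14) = 1131 / 35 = 32.31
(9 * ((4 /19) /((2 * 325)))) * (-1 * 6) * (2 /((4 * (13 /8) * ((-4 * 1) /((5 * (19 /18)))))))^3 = 0.00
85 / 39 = 2.18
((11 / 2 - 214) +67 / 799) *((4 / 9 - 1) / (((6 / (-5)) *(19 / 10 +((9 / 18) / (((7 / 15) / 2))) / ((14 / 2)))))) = -2039925125 / 46640826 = -43.74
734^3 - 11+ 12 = 395446905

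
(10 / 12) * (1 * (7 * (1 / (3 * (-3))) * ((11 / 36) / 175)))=-11 / 9720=-0.00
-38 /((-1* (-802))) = -19 /401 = -0.05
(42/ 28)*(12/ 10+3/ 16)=333/ 160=2.08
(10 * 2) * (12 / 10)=24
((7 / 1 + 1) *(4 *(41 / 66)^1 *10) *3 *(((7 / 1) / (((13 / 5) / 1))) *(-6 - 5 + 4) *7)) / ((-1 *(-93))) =-11250400 / 13299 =-845.96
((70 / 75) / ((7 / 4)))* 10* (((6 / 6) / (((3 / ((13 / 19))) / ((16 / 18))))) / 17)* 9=1664 / 2907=0.57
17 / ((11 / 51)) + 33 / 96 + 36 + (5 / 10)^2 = 115.41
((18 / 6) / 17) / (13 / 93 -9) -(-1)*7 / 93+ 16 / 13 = 21781321 / 16935672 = 1.29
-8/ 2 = -4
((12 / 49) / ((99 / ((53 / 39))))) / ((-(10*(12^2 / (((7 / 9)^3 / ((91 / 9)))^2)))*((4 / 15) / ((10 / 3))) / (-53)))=688205 / 205493354352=0.00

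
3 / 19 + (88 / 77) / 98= 1105 / 6517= 0.17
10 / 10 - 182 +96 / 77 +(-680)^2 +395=35621374 / 77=462615.25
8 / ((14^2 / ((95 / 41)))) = 190 / 2009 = 0.09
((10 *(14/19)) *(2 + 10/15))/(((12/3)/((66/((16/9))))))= 182.37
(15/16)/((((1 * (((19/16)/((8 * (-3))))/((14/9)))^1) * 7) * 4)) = -20/19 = -1.05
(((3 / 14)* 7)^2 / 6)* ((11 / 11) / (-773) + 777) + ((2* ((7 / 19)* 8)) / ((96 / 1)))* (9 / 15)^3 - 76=395425037 / 1835875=215.39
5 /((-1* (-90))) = 1 /18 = 0.06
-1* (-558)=558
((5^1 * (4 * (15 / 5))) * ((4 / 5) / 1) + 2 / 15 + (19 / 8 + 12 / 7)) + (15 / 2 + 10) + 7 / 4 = 71.47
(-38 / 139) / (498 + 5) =-38 / 69917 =-0.00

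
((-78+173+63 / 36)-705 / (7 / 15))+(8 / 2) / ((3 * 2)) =-118717 / 84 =-1413.30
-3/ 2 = -1.50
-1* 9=-9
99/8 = 12.38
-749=-749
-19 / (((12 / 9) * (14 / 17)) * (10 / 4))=-969 / 140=-6.92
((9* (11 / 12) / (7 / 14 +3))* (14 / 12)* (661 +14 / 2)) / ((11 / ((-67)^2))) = 749663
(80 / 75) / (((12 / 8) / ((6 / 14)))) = 32 / 105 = 0.30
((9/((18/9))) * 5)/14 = 45/28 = 1.61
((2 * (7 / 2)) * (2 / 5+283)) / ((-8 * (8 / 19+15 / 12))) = -188461 / 1270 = -148.39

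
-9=-9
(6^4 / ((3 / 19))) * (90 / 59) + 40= 741080 / 59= 12560.68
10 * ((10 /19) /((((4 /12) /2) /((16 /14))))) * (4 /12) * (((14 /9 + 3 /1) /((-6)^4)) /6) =2050 /290871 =0.01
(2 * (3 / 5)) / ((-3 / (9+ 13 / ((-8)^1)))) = -59 / 20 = -2.95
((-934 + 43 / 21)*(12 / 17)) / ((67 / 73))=-5714732 / 7973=-716.76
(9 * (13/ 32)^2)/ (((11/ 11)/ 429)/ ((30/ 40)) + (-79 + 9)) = -1957527/ 92248064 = -0.02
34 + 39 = 73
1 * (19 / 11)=19 / 11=1.73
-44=-44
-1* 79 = -79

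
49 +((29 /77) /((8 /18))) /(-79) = 48.99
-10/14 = -5/7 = -0.71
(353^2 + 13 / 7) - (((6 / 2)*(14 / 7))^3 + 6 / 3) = 870750 / 7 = 124392.86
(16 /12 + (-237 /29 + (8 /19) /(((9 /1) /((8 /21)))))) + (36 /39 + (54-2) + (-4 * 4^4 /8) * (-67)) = 11672661797 /1353807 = 8622.10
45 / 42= 15 / 14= 1.07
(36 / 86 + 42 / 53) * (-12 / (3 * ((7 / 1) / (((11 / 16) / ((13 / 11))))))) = -83490 / 207389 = -0.40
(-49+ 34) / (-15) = 1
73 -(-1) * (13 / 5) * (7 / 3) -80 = -14 / 15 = -0.93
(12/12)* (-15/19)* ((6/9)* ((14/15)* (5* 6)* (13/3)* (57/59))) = -3640/59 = -61.69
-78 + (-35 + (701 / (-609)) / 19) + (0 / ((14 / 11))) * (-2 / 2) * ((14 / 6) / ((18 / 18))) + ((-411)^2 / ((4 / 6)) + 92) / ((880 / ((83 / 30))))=683.84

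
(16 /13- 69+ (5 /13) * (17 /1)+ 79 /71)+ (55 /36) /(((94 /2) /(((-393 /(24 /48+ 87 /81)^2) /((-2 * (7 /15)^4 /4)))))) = 4735158376363 /30101598709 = 157.31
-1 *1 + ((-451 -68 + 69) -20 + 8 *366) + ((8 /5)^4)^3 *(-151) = -9776787471511 /244140625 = -40045.72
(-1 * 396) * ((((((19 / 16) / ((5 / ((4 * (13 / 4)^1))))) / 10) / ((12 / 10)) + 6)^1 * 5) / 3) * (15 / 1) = -991155 / 16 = -61947.19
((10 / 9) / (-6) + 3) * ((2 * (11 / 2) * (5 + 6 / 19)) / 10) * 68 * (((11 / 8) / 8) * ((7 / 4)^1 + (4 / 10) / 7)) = 52562521 / 151200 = 347.64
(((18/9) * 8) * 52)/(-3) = -832/3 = -277.33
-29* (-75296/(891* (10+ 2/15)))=1364740/5643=241.85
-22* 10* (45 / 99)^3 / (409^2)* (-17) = 42500 / 20241001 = 0.00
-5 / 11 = -0.45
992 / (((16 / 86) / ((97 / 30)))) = 258602 / 15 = 17240.13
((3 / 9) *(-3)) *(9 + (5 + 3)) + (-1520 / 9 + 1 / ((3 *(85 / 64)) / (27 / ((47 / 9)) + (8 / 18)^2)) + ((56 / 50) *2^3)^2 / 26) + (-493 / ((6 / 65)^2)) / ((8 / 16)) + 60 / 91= -2559667684309201 / 22085358750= -115898.85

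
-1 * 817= -817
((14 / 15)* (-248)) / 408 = -0.57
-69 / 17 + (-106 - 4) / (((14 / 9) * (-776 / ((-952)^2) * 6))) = 22691367 / 1649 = 13760.68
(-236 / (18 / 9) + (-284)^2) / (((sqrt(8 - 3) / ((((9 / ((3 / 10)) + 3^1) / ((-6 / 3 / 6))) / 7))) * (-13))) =7973262 * sqrt(5) / 455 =39184.08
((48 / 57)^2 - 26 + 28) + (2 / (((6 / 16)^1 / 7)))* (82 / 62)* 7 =11694938 / 33573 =348.34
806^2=649636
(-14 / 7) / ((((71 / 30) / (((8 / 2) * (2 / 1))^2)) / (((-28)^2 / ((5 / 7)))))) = -4214784 / 71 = -59363.15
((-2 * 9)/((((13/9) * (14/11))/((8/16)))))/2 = -891/364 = -2.45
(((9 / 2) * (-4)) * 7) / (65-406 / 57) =-2.18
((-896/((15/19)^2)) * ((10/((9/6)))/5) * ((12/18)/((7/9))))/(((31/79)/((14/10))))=-204424192/34875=-5861.63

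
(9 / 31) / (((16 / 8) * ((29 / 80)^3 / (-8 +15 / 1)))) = 16128000 / 756059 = 21.33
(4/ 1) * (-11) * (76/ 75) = -3344/ 75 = -44.59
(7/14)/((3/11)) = 11/6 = 1.83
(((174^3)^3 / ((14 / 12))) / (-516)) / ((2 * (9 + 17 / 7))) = -2284353233944236216 / 215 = -10624898762531331.24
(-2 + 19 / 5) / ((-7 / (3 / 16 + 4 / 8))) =-99 / 560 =-0.18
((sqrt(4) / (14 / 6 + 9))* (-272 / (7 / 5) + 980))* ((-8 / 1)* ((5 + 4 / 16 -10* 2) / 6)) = 324500 / 119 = 2726.89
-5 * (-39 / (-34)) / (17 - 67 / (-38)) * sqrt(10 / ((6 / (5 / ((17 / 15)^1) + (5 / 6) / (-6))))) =-6175 * sqrt(26673) / 1236342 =-0.82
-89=-89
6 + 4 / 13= 82 / 13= 6.31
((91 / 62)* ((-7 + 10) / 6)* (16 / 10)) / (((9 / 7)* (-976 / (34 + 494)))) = -14014 / 28365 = -0.49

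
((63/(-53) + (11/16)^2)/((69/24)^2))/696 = -335/2691552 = -0.00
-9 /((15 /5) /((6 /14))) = -9 /7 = -1.29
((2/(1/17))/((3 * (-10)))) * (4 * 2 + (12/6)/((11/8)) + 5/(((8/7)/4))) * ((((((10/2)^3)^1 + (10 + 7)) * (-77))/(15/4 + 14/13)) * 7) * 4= 7294934192/3765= 1937565.52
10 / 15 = 2 / 3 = 0.67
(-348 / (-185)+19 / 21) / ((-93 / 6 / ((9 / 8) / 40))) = -0.01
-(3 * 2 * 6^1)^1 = -36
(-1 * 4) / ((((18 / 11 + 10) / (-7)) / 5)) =12.03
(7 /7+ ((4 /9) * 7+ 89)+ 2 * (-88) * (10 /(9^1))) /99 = -922 /891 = -1.03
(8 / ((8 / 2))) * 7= 14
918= 918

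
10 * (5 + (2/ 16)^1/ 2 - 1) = 325/ 8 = 40.62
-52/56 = -13/14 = -0.93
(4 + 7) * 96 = 1056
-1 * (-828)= 828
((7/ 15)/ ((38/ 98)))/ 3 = 343/ 855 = 0.40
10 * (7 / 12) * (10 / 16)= 175 / 48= 3.65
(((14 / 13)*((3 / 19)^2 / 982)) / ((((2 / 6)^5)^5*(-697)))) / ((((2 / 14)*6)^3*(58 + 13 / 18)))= -871859979116847 / 970067071844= -898.76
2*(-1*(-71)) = 142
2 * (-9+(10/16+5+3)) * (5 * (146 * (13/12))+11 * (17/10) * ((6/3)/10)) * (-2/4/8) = 59593/1600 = 37.25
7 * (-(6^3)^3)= -70543872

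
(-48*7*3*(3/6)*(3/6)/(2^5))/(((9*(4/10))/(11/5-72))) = 2443/16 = 152.69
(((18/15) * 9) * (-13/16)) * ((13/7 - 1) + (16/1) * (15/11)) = -306423/1540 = -198.98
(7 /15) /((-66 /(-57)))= 133 /330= 0.40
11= 11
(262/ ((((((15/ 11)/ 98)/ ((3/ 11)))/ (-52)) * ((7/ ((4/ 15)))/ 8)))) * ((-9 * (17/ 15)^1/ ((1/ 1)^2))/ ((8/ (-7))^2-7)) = -5084258816/ 34875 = -145785.20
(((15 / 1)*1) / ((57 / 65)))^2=105625 / 361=292.59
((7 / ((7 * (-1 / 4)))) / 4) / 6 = -1 / 6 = -0.17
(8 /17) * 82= 38.59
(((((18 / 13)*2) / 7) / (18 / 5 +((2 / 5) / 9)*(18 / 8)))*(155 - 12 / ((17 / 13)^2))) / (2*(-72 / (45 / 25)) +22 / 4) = -30792240 / 144986387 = -0.21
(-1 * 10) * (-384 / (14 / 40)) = 76800 / 7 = 10971.43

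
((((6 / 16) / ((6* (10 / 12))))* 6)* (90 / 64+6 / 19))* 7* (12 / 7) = 28269 / 3040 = 9.30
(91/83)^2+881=6077490/6889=882.20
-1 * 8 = -8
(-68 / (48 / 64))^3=-20123648 / 27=-745320.30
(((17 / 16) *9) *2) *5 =765 / 8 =95.62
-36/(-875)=36/875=0.04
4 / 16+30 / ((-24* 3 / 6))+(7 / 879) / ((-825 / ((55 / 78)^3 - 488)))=-772679899843 / 344133246600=-2.25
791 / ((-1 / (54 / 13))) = -42714 / 13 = -3285.69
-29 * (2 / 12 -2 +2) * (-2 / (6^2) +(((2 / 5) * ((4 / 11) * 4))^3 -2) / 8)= 48797401 / 35937000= 1.36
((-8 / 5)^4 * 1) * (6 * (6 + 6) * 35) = 2064384 / 125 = 16515.07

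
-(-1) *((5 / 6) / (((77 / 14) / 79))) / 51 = 395 / 1683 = 0.23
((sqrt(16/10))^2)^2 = 64/25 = 2.56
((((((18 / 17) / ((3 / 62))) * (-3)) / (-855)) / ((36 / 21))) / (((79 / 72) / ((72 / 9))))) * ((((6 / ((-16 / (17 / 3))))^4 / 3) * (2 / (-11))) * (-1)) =1066121 / 2641760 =0.40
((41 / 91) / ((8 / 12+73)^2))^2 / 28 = 136161 / 553107962678908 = 0.00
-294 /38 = -147 /19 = -7.74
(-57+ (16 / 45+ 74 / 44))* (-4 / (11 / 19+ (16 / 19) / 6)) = 305.65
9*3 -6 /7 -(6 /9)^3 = 4885 /189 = 25.85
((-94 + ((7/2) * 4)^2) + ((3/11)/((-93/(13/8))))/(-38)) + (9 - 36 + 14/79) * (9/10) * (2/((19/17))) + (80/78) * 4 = 100453982617/1596943920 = 62.90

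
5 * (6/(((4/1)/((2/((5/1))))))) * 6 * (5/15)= 6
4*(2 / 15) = 8 / 15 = 0.53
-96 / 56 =-12 / 7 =-1.71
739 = 739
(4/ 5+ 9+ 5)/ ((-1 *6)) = -37/ 15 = -2.47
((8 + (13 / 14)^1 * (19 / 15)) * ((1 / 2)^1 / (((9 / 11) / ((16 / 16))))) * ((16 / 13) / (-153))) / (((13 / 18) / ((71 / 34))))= -6019948 / 46154745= -0.13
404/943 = 0.43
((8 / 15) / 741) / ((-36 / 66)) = -44 / 33345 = -0.00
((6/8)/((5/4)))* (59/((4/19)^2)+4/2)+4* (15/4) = 65193/80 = 814.91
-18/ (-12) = 3/ 2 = 1.50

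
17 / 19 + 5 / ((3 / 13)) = 1286 / 57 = 22.56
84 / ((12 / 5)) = 35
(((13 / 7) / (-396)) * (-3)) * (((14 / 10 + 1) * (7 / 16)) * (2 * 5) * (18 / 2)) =117 / 88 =1.33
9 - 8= 1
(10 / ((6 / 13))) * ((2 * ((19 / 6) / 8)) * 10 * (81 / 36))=6175 / 16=385.94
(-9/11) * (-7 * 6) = 34.36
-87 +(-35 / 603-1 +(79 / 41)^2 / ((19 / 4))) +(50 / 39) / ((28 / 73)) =-83.93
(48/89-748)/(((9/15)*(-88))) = 83155/5874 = 14.16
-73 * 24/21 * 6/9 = -1168/21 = -55.62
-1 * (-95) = 95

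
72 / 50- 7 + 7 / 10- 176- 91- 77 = -17443 / 50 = -348.86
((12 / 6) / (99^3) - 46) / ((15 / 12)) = -178535008 / 4851495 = -36.80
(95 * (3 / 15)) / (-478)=-0.04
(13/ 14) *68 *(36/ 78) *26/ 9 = 1768/ 21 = 84.19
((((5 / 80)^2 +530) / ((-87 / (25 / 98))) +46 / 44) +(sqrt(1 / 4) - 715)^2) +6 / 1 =83381515007 / 163328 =510515.74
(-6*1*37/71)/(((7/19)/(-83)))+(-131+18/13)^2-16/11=16171523933/923923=17503.11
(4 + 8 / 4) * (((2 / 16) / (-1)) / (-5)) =3 / 20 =0.15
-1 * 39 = -39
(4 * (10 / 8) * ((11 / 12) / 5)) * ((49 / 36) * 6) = 539 / 72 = 7.49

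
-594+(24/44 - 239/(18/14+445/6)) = -20797650/34859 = -596.62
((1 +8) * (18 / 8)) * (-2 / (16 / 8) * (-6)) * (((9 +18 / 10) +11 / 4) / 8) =205.79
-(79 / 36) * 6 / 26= -79 / 156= -0.51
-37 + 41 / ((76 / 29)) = -1623 / 76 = -21.36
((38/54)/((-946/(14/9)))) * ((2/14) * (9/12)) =-19/153252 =-0.00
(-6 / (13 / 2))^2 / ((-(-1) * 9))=16 / 169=0.09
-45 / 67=-0.67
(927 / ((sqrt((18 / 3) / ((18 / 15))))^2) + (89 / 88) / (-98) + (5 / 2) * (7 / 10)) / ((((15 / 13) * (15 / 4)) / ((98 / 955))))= 11655891 / 2626250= 4.44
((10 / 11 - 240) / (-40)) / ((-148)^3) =-263 / 142638848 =-0.00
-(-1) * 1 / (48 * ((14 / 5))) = 5 / 672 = 0.01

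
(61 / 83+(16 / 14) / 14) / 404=3321 / 1643068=0.00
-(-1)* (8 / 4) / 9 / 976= 0.00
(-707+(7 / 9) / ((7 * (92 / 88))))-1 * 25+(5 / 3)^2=-50309 / 69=-729.12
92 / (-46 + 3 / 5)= -460 / 227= -2.03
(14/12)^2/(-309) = -49/11124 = -0.00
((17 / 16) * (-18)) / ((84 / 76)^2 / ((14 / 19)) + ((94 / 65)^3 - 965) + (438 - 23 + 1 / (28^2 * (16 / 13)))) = 0.04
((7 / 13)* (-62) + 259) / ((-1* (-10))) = 2933 / 130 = 22.56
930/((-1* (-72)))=155/12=12.92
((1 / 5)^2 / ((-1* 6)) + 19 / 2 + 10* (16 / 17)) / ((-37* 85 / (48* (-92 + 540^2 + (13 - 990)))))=-112047347584 / 1336625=-83828.56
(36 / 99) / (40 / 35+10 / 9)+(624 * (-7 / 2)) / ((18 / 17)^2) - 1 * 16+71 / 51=-703522417 / 358479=-1962.52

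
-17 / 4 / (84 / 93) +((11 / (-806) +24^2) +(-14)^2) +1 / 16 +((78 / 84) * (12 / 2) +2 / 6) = 6544000 / 8463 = 773.25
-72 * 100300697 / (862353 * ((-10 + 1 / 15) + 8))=4012027880 / 926231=4331.56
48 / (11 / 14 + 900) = 672 / 12611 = 0.05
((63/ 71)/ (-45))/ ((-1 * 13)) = 7/ 4615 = 0.00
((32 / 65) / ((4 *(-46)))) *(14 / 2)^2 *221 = -3332 / 115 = -28.97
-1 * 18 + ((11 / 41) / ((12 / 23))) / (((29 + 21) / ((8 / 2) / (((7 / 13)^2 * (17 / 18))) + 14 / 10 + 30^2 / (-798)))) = -34743070753 / 1946721000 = -17.85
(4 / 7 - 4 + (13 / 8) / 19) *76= -3557 / 14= -254.07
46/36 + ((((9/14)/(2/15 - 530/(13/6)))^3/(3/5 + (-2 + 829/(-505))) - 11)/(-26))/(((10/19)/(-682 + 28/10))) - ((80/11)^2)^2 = -1488238160575642262417960093/445271311595602037145600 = -3342.32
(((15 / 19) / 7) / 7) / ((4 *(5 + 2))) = 15 / 26068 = 0.00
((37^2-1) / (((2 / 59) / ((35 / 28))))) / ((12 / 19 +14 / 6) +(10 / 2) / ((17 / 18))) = 48881205 / 8003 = 6107.86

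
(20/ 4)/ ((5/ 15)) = 15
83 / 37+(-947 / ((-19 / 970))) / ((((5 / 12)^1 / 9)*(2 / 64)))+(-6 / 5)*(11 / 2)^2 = 234923641541 / 7030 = 33417303.21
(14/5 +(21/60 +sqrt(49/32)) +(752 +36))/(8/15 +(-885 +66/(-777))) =-12294471/13745932 - 27195 * sqrt(2)/27491864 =-0.90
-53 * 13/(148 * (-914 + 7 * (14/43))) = 29627/5802192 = 0.01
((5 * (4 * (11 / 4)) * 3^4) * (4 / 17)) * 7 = 124740 / 17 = 7337.65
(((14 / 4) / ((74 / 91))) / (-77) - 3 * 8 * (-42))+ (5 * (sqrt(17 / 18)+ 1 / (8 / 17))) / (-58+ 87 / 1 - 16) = 5 * sqrt(34) / 78+ 42698853 / 42328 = 1009.14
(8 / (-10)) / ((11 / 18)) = -72 / 55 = -1.31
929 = 929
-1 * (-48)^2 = -2304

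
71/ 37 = 1.92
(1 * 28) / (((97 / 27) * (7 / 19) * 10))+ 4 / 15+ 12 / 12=4921 / 1455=3.38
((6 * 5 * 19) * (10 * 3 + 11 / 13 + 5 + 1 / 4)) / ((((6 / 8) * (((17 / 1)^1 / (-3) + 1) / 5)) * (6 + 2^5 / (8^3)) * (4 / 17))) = -20605.11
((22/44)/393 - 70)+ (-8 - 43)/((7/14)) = -135191/786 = -172.00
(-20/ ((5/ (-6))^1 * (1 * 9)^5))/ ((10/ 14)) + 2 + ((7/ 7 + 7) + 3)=13.00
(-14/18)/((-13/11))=77/117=0.66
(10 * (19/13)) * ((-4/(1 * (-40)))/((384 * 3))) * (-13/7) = -19/8064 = -0.00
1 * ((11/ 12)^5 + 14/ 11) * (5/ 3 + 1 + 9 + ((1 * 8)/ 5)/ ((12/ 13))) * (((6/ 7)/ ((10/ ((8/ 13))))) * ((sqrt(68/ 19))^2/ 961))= 5985683051/ 1184366383200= 0.01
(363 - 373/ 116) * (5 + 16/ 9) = 2545835/ 1044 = 2438.54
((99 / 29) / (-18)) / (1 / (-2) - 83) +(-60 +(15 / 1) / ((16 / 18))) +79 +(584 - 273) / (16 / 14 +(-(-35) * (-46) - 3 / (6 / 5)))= 31188972835 / 874025896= 35.68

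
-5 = -5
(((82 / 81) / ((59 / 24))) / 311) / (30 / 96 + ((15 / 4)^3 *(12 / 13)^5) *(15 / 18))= 3897091328 / 87598943539695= 0.00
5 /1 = 5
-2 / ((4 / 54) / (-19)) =513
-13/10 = -1.30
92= 92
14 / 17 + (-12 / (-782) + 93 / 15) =13761 / 1955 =7.04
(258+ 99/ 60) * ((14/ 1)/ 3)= 12117/ 10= 1211.70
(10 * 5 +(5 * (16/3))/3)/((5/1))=106/9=11.78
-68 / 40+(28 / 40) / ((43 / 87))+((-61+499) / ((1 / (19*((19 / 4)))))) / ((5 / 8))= 13598087 / 215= 63246.92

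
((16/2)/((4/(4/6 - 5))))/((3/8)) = -208/9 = -23.11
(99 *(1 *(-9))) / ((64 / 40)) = -4455 / 8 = -556.88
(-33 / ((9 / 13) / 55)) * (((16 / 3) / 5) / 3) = -25168 / 27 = -932.15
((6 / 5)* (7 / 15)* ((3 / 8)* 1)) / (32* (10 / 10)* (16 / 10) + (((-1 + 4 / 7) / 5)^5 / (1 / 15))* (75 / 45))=1764735 / 430258228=0.00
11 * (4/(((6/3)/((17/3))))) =374/3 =124.67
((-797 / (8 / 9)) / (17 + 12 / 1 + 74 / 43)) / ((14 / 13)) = -27.10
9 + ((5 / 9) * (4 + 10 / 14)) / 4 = 811 / 84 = 9.65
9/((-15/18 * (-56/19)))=3.66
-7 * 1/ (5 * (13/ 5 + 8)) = -7/ 53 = -0.13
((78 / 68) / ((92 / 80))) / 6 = 65 / 391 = 0.17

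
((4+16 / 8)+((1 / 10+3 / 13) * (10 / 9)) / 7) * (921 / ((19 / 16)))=24348784 / 5187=4694.19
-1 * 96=-96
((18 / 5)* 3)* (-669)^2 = 24168294 / 5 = 4833658.80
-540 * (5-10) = 2700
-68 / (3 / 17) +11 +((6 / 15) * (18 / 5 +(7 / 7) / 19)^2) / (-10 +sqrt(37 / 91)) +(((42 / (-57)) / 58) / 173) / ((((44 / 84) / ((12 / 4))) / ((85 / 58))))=-98144150772635171 / 261808637364450 - 240818 * sqrt(3367) / 408967875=-374.90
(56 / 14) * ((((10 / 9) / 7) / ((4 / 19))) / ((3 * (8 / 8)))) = 190 / 189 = 1.01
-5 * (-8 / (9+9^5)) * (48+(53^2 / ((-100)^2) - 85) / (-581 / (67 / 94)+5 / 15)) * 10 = 0.33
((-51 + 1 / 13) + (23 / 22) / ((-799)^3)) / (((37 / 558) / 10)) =-20726463765544650 / 2698845973109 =-7679.75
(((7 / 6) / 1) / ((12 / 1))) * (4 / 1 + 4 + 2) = 35 / 36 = 0.97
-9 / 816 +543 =147693 / 272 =542.99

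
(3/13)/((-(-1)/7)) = 21/13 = 1.62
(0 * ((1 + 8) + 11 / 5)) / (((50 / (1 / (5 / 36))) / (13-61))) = 0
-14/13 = -1.08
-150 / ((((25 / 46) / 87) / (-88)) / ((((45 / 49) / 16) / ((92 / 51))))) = 6588945 / 98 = 67234.13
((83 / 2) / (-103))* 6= -249 / 103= -2.42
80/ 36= 20/ 9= 2.22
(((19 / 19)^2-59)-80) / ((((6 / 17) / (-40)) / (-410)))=-6412400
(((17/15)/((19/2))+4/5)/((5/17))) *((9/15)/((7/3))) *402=323.10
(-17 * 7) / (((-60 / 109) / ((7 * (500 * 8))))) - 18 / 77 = 1398273746 / 231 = 6053133.10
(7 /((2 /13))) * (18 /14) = 117 /2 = 58.50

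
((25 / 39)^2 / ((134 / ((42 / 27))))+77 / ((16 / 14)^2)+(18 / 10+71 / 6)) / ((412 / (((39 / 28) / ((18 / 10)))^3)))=6924110843975 / 84815430303744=0.08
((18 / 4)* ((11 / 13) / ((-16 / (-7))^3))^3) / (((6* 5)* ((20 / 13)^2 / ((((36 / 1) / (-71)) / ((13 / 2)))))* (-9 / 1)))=161131952751 / 824565001355264000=0.00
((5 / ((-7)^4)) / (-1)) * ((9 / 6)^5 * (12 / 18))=-0.01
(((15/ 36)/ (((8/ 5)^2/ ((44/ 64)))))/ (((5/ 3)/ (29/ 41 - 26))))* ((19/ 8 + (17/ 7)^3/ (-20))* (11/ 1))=-14278655215/ 460816384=-30.99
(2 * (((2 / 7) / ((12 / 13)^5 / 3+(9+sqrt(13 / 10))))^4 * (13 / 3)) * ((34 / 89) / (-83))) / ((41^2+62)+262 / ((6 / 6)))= -0.00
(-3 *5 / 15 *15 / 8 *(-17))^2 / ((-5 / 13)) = -169065 / 64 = -2641.64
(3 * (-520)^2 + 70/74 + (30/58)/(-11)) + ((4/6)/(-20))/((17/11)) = 4883048017267/6019530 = 811200.88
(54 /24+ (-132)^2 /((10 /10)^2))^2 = 4858787025 /16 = 303674189.06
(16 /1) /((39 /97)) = 1552 /39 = 39.79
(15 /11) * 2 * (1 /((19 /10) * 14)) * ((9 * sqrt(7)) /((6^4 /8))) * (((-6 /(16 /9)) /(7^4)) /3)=-75 * sqrt(7) /28101304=-0.00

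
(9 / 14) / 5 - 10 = -691 / 70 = -9.87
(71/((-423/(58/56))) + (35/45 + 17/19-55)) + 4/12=-11964713/225036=-53.17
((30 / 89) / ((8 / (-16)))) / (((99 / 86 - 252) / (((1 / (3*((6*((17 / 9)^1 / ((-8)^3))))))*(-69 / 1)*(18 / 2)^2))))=273438720 / 1208887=226.19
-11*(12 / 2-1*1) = -55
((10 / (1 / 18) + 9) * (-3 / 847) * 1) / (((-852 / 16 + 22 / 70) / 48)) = 544320 / 896731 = 0.61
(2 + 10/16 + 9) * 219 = 20367/8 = 2545.88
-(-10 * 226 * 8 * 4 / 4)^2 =-326886400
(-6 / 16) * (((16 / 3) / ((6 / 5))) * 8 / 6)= -20 / 9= -2.22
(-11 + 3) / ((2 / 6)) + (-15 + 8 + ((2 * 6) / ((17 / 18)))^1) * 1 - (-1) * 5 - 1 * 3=-277 / 17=-16.29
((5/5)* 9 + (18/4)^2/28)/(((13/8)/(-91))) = -1089/2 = -544.50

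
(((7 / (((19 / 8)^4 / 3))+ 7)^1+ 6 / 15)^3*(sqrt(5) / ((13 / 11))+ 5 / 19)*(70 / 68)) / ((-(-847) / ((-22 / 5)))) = -6.03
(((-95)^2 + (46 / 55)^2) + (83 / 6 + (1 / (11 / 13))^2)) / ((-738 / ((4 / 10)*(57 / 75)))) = -3.72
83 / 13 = 6.38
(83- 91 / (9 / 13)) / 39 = -436 / 351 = -1.24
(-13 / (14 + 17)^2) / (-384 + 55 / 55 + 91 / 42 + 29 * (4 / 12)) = 78 / 2140147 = 0.00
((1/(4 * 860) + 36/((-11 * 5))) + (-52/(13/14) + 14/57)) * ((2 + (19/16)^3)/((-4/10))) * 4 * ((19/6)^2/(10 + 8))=11597631889087/10043523072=1154.74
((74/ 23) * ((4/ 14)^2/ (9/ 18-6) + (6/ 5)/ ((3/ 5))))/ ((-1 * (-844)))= 19795/ 2615767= 0.01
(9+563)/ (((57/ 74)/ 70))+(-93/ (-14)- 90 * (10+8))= 40193981/ 798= 50368.40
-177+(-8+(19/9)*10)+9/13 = -19094/117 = -163.20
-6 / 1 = -6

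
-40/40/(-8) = 1/8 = 0.12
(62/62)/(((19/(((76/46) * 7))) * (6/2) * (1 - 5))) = -7/138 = -0.05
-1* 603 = -603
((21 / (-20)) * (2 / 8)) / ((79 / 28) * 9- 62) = 147 / 20500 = 0.01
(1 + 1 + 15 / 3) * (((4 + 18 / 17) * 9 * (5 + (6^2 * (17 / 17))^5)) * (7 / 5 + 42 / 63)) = 3385259609466 / 85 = 39826583640.78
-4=-4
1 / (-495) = -1 / 495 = -0.00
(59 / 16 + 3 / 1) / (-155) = -107 / 2480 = -0.04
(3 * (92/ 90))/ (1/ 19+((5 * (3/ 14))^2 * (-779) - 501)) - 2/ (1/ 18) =-2805877924/ 77936295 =-36.00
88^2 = 7744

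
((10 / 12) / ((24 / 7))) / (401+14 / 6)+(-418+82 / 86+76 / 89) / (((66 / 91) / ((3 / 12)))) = -6377420287 / 44454432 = -143.46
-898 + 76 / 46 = -20616 / 23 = -896.35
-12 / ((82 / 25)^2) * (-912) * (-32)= -54720000 / 1681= -32552.05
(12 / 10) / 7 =6 / 35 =0.17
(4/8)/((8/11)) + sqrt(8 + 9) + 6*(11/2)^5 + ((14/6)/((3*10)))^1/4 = sqrt(17) + 10871197/360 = 30201.89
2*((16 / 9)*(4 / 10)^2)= 128 / 225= 0.57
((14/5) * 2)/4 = 7/5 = 1.40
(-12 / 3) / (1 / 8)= -32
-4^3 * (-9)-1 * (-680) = 1256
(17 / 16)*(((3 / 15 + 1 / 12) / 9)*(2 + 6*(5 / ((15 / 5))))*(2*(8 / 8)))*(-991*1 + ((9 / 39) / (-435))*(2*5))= -107973001 / 135720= -795.56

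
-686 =-686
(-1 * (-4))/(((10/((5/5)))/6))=12/5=2.40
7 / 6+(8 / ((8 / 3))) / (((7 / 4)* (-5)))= 173 / 210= 0.82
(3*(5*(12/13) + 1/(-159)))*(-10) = -95270/689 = -138.27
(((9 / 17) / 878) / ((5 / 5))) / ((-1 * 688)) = -9 / 10269088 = -0.00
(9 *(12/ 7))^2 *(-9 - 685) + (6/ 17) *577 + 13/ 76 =-164996.51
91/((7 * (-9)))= -13/9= -1.44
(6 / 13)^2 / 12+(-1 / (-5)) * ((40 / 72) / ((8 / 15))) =917 / 4056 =0.23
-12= -12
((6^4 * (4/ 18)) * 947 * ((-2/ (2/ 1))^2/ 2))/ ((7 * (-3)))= -45456/ 7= -6493.71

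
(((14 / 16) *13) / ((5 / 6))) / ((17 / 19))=5187 / 340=15.26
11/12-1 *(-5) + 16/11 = 973/132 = 7.37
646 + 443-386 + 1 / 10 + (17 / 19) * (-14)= 131209 / 190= 690.57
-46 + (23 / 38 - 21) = -2523 / 38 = -66.39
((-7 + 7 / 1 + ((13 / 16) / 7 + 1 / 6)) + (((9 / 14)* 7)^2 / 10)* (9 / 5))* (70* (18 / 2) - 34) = 4915957 / 2100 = 2340.93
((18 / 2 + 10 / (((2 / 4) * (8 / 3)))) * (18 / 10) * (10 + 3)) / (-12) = -1287 / 40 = -32.18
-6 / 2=-3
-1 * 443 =-443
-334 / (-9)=334 / 9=37.11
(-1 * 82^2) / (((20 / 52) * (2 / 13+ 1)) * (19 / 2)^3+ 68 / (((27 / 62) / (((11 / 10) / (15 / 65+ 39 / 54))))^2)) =-101717725543200 / 12982631356441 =-7.83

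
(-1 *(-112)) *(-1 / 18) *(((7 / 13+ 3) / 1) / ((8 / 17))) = -5474 / 117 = -46.79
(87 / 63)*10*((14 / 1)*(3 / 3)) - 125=205 / 3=68.33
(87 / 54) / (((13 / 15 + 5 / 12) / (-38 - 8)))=-13340 / 231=-57.75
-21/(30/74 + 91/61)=-47397/4282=-11.07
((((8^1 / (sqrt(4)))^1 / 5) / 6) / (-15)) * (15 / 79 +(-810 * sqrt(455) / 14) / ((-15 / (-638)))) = -2 / 1185 +3828 * sqrt(455) / 175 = 466.59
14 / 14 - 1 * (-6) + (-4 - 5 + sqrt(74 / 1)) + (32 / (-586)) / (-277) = -162306 / 81161 + sqrt(74) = 6.60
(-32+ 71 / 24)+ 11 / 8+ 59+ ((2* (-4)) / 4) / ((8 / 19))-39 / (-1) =787 / 12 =65.58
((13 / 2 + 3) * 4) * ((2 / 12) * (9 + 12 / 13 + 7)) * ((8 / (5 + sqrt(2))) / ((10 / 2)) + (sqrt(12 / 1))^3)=-6688 * sqrt(2) / 897 + 33440 / 897 + 33440 * sqrt(3) / 13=4482.10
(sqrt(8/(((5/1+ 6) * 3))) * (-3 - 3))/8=-0.37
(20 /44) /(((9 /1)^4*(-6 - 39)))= -1 /649539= -0.00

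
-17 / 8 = -2.12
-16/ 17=-0.94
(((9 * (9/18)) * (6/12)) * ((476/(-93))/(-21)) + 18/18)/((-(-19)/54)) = 2592/589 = 4.40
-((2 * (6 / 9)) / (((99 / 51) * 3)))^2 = -4624 / 88209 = -0.05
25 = 25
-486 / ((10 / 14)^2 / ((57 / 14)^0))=-23814 / 25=-952.56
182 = 182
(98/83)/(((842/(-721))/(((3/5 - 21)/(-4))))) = -1801779/349430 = -5.16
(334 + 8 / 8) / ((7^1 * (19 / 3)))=1005 / 133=7.56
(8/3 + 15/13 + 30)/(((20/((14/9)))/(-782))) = -3610103/1755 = -2057.04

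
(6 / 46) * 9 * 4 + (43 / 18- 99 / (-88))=13595 / 1656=8.21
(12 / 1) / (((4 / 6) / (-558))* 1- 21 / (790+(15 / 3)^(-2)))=-49594761 / 114794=-432.03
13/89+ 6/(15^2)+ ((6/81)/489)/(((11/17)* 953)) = 53194518149/307955684025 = 0.17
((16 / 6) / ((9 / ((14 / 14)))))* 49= 392 / 27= 14.52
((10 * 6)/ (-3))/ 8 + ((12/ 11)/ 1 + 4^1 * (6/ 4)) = 4.59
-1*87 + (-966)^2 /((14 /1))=66567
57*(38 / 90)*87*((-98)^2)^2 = 965627226704 / 5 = 193125445340.80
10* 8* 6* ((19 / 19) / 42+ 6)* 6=121440 / 7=17348.57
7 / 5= 1.40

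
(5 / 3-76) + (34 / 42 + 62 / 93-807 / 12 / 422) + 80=82517 / 11816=6.98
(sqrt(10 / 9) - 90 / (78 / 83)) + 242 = sqrt(10) / 3 + 1901 / 13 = 147.28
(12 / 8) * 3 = 9 / 2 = 4.50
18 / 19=0.95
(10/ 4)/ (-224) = -5/ 448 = -0.01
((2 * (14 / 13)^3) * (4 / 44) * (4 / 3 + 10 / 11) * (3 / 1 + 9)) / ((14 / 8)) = 928256 / 265837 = 3.49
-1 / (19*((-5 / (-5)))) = -1 / 19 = -0.05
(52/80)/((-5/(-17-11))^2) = 2548/125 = 20.38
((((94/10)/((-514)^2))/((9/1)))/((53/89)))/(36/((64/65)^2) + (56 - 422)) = -1070848/53048589530535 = -0.00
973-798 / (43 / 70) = -14021 / 43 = -326.07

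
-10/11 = -0.91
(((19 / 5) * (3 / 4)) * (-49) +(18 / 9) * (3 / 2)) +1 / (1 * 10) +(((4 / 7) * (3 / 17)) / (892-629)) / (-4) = -85472167 / 625940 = -136.55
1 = 1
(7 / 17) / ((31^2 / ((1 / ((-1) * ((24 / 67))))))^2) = 31423 / 9043117632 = 0.00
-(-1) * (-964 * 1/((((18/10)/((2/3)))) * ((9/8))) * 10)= -771200/243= -3173.66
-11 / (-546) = 11 / 546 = 0.02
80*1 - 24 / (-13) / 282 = 80.01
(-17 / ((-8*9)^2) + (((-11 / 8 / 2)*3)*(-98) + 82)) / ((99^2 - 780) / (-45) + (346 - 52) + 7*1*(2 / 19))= 139924265 / 46426176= 3.01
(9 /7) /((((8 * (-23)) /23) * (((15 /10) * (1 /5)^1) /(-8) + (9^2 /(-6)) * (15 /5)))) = 30 /7567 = 0.00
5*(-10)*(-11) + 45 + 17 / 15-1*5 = 8867 / 15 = 591.13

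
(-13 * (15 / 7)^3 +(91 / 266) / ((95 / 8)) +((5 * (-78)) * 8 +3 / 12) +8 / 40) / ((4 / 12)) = -24126440847 / 2476460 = -9742.31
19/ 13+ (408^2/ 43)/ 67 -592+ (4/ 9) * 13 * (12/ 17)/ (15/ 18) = -1680458977/ 3183505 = -527.86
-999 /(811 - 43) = -333 /256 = -1.30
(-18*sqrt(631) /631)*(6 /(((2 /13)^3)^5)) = -1382019111380450439*sqrt(631) /5169152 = -6715980484901.49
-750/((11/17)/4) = -51000/11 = -4636.36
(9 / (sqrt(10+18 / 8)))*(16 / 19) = 288 / 133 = 2.17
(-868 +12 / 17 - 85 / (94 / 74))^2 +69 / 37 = 20615046318762 / 23620837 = 872748.34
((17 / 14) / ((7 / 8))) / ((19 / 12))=816 / 931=0.88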